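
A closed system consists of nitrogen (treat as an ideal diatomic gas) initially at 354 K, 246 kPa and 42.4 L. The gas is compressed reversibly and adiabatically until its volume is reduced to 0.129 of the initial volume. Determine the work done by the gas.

-33100 J

n = P₁V₁/(RT₁) = 246×42.4/(8.314×354) = 3.54 mol.
Adiabatic: TV^(γ−1) = const ⇒ T₂ = 354×(7.75)^0.400 = 803 K; PV^γ = const ⇒ P₂ = 4330 kPa.
ΔU = nCvΔT = 3.54×20.8×(803−354) = 33100 J.
Q = 0 for an adiabatic process, so W = −ΔU = -33100 J.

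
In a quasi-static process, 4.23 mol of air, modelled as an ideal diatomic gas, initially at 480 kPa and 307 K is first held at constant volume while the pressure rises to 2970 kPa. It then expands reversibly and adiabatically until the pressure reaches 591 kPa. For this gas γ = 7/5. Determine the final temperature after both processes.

V₁ = nRT₁/P₁ = 4.23×8.314×307/480 = 22.5 L.
Step 1 — Isochoric: V stays 22.5 L; P/T = const ⇒ T₂ = 1900 K, P₂ = 2970 kPa.
W = 0 (no volume change).
ΔU = nCvΔT = 4.23×20.8×(1900−307) = 140000 J.
Q = ΔU = 140000 J.
State after step 1: P = 2970 kPa, V = 22.5 L, T = 1900 K.
Step 2 — Adiabatic: T₂/T₁ = (P₂/P₁)^((γ−1)/γ) ⇒ T₂ = 1900×(0.199)^0.286 = 1200 K; V₂ = 71.3 L.
ΔU = nCvΔT = 4.23×20.8×(1200−1900) = -61700 J.
Q = 0 for an adiabatic process, so W = −ΔU = 61700 J.
Net over both steps: W = 61700 J, Q = 140000 J, ΔU = 78300 J.

1200 K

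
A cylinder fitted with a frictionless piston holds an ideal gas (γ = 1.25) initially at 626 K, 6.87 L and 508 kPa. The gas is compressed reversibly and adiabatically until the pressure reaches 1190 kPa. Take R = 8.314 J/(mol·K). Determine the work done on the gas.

2590 J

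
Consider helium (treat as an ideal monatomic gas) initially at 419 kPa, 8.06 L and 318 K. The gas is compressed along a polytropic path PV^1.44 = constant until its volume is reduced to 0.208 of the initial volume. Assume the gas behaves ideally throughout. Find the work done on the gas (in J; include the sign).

7640 J

n = P₁V₁/(RT₁) = 419×8.06/(8.314×318) = 1.28 mol.
Polytropic n=1.44: T₂ = T₁(V₁/V₂)^(n−1) = 318×(4.81)^0.44 = 635 K; P₂ = P₁(V₁/V₂)^n = 4020 kPa.
W = (P₁V₁−P₂V₂)/(n−1) = (419×8.06−4020×1.68)/0.44 = -7640 J.
Work done on the gas = −W_by = 7640 J.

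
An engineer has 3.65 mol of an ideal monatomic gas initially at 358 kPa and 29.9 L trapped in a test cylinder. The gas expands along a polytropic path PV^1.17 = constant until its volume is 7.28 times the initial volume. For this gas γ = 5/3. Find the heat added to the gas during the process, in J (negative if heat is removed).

13400 J

T₁ = P₁V₁/(nR) = 358×29.9/(3.65×8.314) = 353 K.
Polytropic n=1.17: T₂ = T₁(V₁/V₂)^(n−1) = 353×(0.137)^0.17 = 252 K; P₂ = P₁(V₁/V₂)^n = 35.1 kPa.
W = (P₁V₁−P₂V₂)/(n−1) = (358×29.9−35.1×218)/0.17 = 18000 J.
ΔU = nCvΔT = 3.65×12.5×(252−353) = -4600 J.
Q = ΔU + W = 13400 J.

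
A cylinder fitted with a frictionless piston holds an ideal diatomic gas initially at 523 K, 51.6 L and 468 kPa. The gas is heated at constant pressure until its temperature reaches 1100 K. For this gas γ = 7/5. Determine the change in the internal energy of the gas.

n = P₁V₁/(RT₁) = 468×51.6/(8.314×523) = 5.55 mol.
Isobaric: P stays 468 kPa; V/T = const ⇒ T₂ = 1100 K, V₂ = 109 L.
For an ideal gas ΔU = nCvΔT with Cv = (5/2)R = 20.8 J/(mol·K).
ΔU = 5.55×20.8×(1100−523) = 66600 J.

66600 J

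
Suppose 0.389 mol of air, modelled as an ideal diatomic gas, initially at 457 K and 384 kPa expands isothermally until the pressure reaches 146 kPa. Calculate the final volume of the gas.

10.1 L

V₁ = nRT₁/P₁ = 0.389×8.314×457/384 = 3.85 L.
Isothermal: T stays 457 K; PV = const ⇒ V₂ = 10.1 L, P₂ = 146 kPa.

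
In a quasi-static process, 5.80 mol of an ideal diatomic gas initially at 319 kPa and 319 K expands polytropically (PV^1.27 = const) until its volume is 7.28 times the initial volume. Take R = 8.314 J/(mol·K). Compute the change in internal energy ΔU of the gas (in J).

V₁ = nRT₁/P₁ = 5.80×8.314×319/319 = 48.2 L.
Polytropic n=1.27: T₂ = T₁(V₁/V₂)^(n−1) = 319×(0.137)^0.27 = 187 K; P₂ = P₁(V₁/V₂)^n = 25.6 kPa.
For an ideal gas ΔU = nCvΔT with Cv = (5/2)R = 20.8 J/(mol·K).
ΔU = 5.80×20.8×(187−319) = -16000 J.

-16000 J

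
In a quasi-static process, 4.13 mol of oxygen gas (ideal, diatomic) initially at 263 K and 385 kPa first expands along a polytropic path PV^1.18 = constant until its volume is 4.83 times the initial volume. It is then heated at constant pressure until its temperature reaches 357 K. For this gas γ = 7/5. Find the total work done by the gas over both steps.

17800 J

V₁ = nRT₁/P₁ = 4.13×8.314×263/385 = 23.5 L.
Step 1 — Polytropic n=1.18: T₂ = T₁(V₁/V₂)^(n−1) = 263×(0.207)^0.18 = 198 K; P₂ = P₁(V₁/V₂)^n = 60.0 kPa.
W = (P₁V₁−P₂V₂)/(n−1) = (385×23.5−60.0×113)/0.18 = 12400 J.
ΔU = nCvΔT = 4.13×20.8×(198−263) = -5570 J.
Q = ΔU + W = 6810 J.
State after step 1: P = 60.0 kPa, V = 113 L, T = 198 K.
Step 2 — Isobaric: P stays 60.0 kPa; V/T = const ⇒ T₂ = 357 K, V₂ = 204 L.
W = PΔV = 60.0×(204−113) kPa·L = 5460 J.
ΔU = nCvΔT = 4.13×20.8×(357−198) = 13600 J.
Q = ΔU + W = nCpΔT = 19100 J.
Net over both steps: W = 17800 J, Q = 25900 J, ΔU = 8070 J.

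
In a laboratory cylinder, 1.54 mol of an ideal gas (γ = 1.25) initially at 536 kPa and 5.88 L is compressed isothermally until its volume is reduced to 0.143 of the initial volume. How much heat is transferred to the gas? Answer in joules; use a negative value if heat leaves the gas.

T₁ = P₁V₁/(nR) = 536×5.88/(1.54×8.314) = 246 K.
Isothermal: T stays 246 K; PV = const ⇒ V₂ = 0.841 L, P₂ = 3750 kPa.
ΔU = 0 (ideal gas, T constant).
W = nRT ln(V₂/V₁) = 1.54×8.314×246×ln(0.143) = -6130 J.
Q = ΔU + W = -6130 J.

-6130 J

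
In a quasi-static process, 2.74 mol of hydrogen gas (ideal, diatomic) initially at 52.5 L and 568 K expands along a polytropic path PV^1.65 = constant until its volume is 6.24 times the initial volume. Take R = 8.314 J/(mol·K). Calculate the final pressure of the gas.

P₁ = nRT₁/V₁ = 2.74×8.314×568/52.5 = 246 kPa.
Polytropic n=1.65: T₂ = T₁(V₁/V₂)^(n−1) = 568×(0.160)^0.65 = 173 K; P₂ = P₁(V₁/V₂)^n = 12.0 kPa.

12.0 kPa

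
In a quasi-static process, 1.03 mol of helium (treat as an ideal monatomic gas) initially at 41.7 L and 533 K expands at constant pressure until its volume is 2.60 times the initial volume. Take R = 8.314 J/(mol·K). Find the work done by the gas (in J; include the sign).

7300 J

P₁ = nRT₁/V₁ = 1.03×8.314×533/41.7 = 109 kPa.
Isobaric: P stays 109 kPa; V/T = const ⇒ T₂ = 1390 K, V₂ = 108 L.
W = PΔV = 109×(108−41.7) kPa·L = 7300 J.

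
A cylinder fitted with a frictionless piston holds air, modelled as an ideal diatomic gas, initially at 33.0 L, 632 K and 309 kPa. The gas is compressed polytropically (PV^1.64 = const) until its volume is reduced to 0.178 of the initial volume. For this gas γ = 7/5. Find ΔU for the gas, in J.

51400 J

n = P₁V₁/(RT₁) = 309×33.0/(8.314×632) = 1.94 mol.
Polytropic n=1.64: T₂ = T₁(V₁/V₂)^(n−1) = 632×(5.62)^0.64 = 1910 K; P₂ = P₁(V₁/V₂)^n = 5240 kPa.
For an ideal gas ΔU = nCvΔT with Cv = (5/2)R = 20.8 J/(mol·K).
ΔU = 1.94×20.8×(1910−632) = 51400 J.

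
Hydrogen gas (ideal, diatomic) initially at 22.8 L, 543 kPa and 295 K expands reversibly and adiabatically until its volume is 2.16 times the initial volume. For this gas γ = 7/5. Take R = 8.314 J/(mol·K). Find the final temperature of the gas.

Adiabatic: TV^(γ−1) = const ⇒ T₂ = 295×(0.463)^0.400 = 217 K; PV^γ = const ⇒ P₂ = 185 kPa.

217 K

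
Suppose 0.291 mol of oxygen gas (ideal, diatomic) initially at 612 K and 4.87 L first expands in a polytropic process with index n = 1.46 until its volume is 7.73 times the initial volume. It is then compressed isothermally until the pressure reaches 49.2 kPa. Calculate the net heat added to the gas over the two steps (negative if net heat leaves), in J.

-967 J

P₁ = nRT₁/V₁ = 0.291×8.314×612/4.87 = 304 kPa.
Step 1 — Polytropic n=1.46: T₂ = T₁(V₁/V₂)^(n−1) = 612×(0.129)^0.46 = 239 K; P₂ = P₁(V₁/V₂)^n = 15.4 kPa.
W = (P₁V₁−P₂V₂)/(n−1) = (304×4.87−15.4×37.6)/0.46 = 1960 J.
ΔU = nCvΔT = 0.291×20.8×(239−612) = -2260 J.
Q = ΔU + W = -294 J.
State after step 1: P = 15.4 kPa, V = 37.6 L, T = 239 K.
Step 2 — Isothermal: T stays 239 K; PV = const ⇒ V₂ = 11.7 L, P₂ = 49.2 kPa.
ΔU = 0 (ideal gas, T constant).
W = nRT ln(V₂/V₁) = 0.291×8.314×239×ln(0.312) = -673 J.
Q = ΔU + W = -673 J.
Net over both steps: W = 1290 J, Q = -967 J, ΔU = -2260 J.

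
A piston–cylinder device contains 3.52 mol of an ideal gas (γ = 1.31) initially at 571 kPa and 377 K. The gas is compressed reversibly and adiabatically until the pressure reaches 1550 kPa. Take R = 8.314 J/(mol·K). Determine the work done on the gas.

V₁ = nRT₁/P₁ = 3.52×8.314×377/571 = 19.3 L.
Adiabatic: T₂/T₁ = (P₂/P₁)^((γ−1)/γ) ⇒ T₂ = 377×(2.71)^0.237 = 477 K; V₂ = 9.02 L.
ΔU = nCvΔT = 3.52×26.8×(477−377) = 9490 J.
Q = 0 for an adiabatic process, so W = −ΔU = -9490 J.
Work done on the gas = −W_by = 9490 J.

9490 J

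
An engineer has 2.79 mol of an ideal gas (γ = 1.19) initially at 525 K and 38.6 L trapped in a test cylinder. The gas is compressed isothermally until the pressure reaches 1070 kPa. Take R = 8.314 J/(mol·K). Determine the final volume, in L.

P₁ = nRT₁/V₁ = 2.79×8.314×525/38.6 = 315 kPa.
Isothermal: T stays 525 K; PV = const ⇒ V₂ = 11.4 L, P₂ = 1070 kPa.

11.4 L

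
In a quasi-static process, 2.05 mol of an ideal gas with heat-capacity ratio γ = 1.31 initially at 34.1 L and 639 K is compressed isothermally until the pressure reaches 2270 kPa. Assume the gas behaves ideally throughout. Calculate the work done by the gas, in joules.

-21400 J

P₁ = nRT₁/V₁ = 2.05×8.314×639/34.1 = 319 kPa.
Isothermal: T stays 639 K; PV = const ⇒ V₂ = 4.80 L, P₂ = 2270 kPa.
W = nRT ln(V₂/V₁) = 2.05×8.314×639×ln(0.141) = -21400 J.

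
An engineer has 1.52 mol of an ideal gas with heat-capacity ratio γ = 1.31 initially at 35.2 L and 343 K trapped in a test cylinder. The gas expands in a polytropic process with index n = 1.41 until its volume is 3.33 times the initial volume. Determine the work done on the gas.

P₁ = nRT₁/V₁ = 1.52×8.314×343/35.2 = 123 kPa.
Polytropic n=1.41: T₂ = T₁(V₁/V₂)^(n−1) = 343×(0.300)^0.41 = 209 K; P₂ = P₁(V₁/V₂)^n = 22.6 kPa.
W = (P₁V₁−P₂V₂)/(n−1) = (123×35.2−22.6×117)/0.41 = 4120 J.
Work done on the gas = −W_by = -4120 J.

-4120 J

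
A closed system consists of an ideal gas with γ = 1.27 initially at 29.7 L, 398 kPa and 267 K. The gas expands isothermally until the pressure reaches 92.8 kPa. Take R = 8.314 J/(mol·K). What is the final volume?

Isothermal: T stays 267 K; PV = const ⇒ V₂ = 127 L, P₂ = 92.8 kPa.

127 L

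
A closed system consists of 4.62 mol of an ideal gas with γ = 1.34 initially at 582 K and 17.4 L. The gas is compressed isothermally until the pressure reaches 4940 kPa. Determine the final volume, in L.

4.53 L

P₁ = nRT₁/V₁ = 4.62×8.314×582/17.4 = 1280 kPa.
Isothermal: T stays 582 K; PV = const ⇒ V₂ = 4.53 L, P₂ = 4940 kPa.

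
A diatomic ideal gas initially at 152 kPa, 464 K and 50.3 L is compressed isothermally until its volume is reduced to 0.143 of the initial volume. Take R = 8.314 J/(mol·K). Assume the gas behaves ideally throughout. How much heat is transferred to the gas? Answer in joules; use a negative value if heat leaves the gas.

-14900 J

n = P₁V₁/(RT₁) = 152×50.3/(8.314×464) = 1.98 mol.
Isothermal: T stays 464 K; PV = const ⇒ V₂ = 7.19 L, P₂ = 1060 kPa.
ΔU = 0 (ideal gas, T constant).
W = nRT ln(V₂/V₁) = 1.98×8.314×464×ln(0.143) = -14900 J.
Q = ΔU + W = -14900 J.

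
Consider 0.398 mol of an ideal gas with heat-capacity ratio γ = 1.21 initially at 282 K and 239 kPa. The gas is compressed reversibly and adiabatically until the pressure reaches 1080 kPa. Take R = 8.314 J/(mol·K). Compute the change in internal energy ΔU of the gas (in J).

1330 J

V₁ = nRT₁/P₁ = 0.398×8.314×282/239 = 3.90 L.
Adiabatic: T₂/T₁ = (P₂/P₁)^((γ−1)/γ) ⇒ T₂ = 282×(4.52)^0.174 = 366 K; V₂ = 1.12 L.
For an ideal gas ΔU = nCvΔT with Cv = R/(γ−1) = 39.6 J/(mol·K).
ΔU = 0.398×39.6×(366−282) = 1330 J.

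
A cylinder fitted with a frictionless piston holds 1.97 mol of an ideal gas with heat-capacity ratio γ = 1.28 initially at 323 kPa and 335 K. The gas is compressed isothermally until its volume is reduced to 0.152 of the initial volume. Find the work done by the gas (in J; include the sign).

V₁ = nRT₁/P₁ = 1.97×8.314×335/323 = 17.0 L.
Isothermal: T stays 335 K; PV = const ⇒ V₂ = 2.58 L, P₂ = 2120 kPa.
W = nRT ln(V₂/V₁) = 1.97×8.314×335×ln(0.152) = -10300 J.

-10300 J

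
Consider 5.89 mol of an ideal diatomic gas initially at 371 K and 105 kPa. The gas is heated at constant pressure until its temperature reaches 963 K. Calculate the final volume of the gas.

449 L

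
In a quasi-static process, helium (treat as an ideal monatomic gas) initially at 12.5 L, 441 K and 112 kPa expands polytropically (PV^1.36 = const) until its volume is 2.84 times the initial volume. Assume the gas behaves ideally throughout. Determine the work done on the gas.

-1220 J

n = P₁V₁/(RT₁) = 112×12.5/(8.314×441) = 0.382 mol.
Polytropic n=1.36: T₂ = T₁(V₁/V₂)^(n−1) = 441×(0.352)^0.36 = 303 K; P₂ = P₁(V₁/V₂)^n = 27.1 kPa.
W = (P₁V₁−P₂V₂)/(n−1) = (112×12.5−27.1×35.5)/0.36 = 1220 J.
Work done on the gas = −W_by = -1220 J.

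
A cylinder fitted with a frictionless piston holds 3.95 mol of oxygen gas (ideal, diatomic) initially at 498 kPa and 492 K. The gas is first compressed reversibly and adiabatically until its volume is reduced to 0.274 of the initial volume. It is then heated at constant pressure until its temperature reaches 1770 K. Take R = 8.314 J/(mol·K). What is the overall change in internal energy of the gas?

V₁ = nRT₁/P₁ = 3.95×8.314×492/498 = 32.4 L.
Step 1 — Adiabatic: TV^(γ−1) = const ⇒ T₂ = 492×(3.65)^0.400 = 826 K; PV^γ = const ⇒ P₂ = 3050 kPa.
ΔU = nCvΔT = 3.95×20.8×(826−492) = 27400 J.
Q = 0 for an adiabatic process, so W = −ΔU = -27400 J.
State after step 1: P = 3050 kPa, V = 8.89 L, T = 826 K.
Step 2 — Isobaric: P stays 3050 kPa; V/T = const ⇒ T₂ = 1770 K, V₂ = 19.1 L.
W = PΔV = 3050×(19.1−8.89) kPa·L = 31000 J.
ΔU = nCvΔT = 3.95×20.8×(1770−826) = 77500 J.
Q = ΔU + W = nCpΔT = 109000 J.
Net over both steps: W = 3600 J, Q = 109000 J, ΔU = 105000 J.

105000 J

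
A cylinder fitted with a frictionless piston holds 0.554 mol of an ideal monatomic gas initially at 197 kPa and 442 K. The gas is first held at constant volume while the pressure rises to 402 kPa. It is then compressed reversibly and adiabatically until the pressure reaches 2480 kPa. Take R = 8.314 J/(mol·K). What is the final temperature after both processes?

V₁ = nRT₁/P₁ = 0.554×8.314×442/197 = 10.3 L.
Step 1 — Isochoric: V stays 10.3 L; P/T = const ⇒ T₂ = 902 K, P₂ = 402 kPa.
W = 0 (no volume change).
ΔU = nCvΔT = 0.554×12.5×(902−442) = 3180 J.
Q = ΔU = 3180 J.
State after step 1: P = 402 kPa, V = 10.3 L, T = 902 K.
Step 2 — Adiabatic: T₂/T₁ = (P₂/P₁)^((γ−1)/γ) ⇒ T₂ = 902×(6.17)^0.400 = 1870 K; V₂ = 3.47 L.
ΔU = nCvΔT = 0.554×12.5×(1870−902) = 6670 J.
Q = 0 for an adiabatic process, so W = −ΔU = -6670 J.
Net over both steps: W = -6670 J, Q = 3180 J, ΔU = 9850 J.

1870 K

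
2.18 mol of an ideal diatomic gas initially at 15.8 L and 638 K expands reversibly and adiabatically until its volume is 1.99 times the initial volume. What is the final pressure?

279 kPa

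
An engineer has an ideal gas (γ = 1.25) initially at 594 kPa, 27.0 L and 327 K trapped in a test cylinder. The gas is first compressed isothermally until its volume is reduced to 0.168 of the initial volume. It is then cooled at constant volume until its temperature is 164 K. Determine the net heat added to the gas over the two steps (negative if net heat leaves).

-60600 J

n = P₁V₁/(RT₁) = 594×27.0/(8.314×327) = 5.90 mol.
Step 1 — Isothermal: T stays 327 K; PV = const ⇒ V₂ = 4.54 L, P₂ = 3540 kPa.
ΔU = 0 (ideal gas, T constant).
W = nRT ln(V₂/V₁) = 5.90×8.314×327×ln(0.168) = -28600 J.
Q = ΔU + W = -28600 J.
State after step 1: P = 3540 kPa, V = 4.54 L, T = 327 K.
Step 2 — Isochoric: V stays 4.54 L; P/T = const ⇒ T₂ = 164 K, P₂ = 1770 kPa.
W = 0 (no volume change).
ΔU = nCvΔT = 5.90×33.3×(164−327) = -32000 J.
Q = ΔU = -32000 J.
Net over both steps: W = -28600 J, Q = -60600 J, ΔU = -32000 J.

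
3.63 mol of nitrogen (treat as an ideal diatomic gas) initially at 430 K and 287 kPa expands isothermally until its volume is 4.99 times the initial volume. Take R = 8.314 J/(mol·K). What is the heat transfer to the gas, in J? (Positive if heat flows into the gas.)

20900 J

V₁ = nRT₁/P₁ = 3.63×8.314×430/287 = 45.2 L.
Isothermal: T stays 430 K; PV = const ⇒ V₂ = 226 L, P₂ = 57.5 kPa.
ΔU = 0 (ideal gas, T constant).
W = nRT ln(V₂/V₁) = 3.63×8.314×430×ln(4.99) = 20900 J.
Q = ΔU + W = 20900 J.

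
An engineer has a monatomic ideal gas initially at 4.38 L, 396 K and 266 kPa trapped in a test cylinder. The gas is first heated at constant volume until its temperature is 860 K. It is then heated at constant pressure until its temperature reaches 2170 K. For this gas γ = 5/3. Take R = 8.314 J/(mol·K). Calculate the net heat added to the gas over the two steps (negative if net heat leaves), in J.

11700 J

n = P₁V₁/(RT₁) = 266×4.38/(8.314×396) = 0.354 mol.
Step 1 — Isochoric: V stays 4.38 L; P/T = const ⇒ T₂ = 860 K, P₂ = 578 kPa.
W = 0 (no volume change).
ΔU = nCvΔT = 0.354×12.5×(860−396) = 2050 J.
Q = ΔU = 2050 J.
State after step 1: P = 578 kPa, V = 4.38 L, T = 860 K.
Step 2 — Isobaric: P stays 578 kPa; V/T = const ⇒ T₂ = 2170 K, V₂ = 11.1 L.
W = PΔV = 578×(11.1−4.38) kPa·L = 3850 J.
ΔU = nCvΔT = 0.354×12.5×(2170−860) = 5780 J.
Q = ΔU + W = nCpΔT = 9640 J.
Net over both steps: W = 3850 J, Q = 11700 J, ΔU = 7830 J.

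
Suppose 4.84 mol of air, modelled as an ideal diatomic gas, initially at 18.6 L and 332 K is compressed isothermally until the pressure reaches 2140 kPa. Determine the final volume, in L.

P₁ = nRT₁/V₁ = 4.84×8.314×332/18.6 = 718 kPa.
Isothermal: T stays 332 K; PV = const ⇒ V₂ = 6.24 L, P₂ = 2140 kPa.

6.24 L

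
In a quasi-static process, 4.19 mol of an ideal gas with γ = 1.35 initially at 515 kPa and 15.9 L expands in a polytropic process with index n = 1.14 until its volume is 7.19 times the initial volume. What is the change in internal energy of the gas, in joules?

T₁ = P₁V₁/(nR) = 515×15.9/(4.19×8.314) = 235 K.
Polytropic n=1.14: T₂ = T₁(V₁/V₂)^(n−1) = 235×(0.139)^0.14 = 178 K; P₂ = P₁(V₁/V₂)^n = 54.3 kPa.
For an ideal gas ΔU = nCvΔT with Cv = R/(γ−1) = 23.8 J/(mol·K).
ΔU = 4.19×23.8×(178−235) = -5650 J.

-5650 J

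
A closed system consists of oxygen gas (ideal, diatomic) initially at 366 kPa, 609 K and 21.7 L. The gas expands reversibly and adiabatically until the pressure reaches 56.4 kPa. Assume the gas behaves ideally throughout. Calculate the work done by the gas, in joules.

8220 J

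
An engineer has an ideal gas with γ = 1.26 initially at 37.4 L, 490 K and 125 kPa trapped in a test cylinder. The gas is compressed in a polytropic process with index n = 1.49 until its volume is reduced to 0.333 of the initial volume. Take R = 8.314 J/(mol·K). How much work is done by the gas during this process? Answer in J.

-6810 J

n = P₁V₁/(RT₁) = 125×37.4/(8.314×490) = 1.15 mol.
Polytropic n=1.49: T₂ = T₁(V₁/V₂)^(n−1) = 490×(3.00)^0.49 = 840 K; P₂ = P₁(V₁/V₂)^n = 643 kPa.
W = (P₁V₁−P₂V₂)/(n−1) = (125×37.4−643×12.5)/0.49 = -6810 J.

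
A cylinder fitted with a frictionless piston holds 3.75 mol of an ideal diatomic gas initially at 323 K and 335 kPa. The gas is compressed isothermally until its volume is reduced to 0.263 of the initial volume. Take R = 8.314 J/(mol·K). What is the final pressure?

1270 kPa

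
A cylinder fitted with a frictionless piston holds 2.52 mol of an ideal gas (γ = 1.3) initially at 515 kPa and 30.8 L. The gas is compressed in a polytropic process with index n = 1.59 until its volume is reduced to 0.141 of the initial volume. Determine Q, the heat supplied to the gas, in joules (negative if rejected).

56600 J

T₁ = P₁V₁/(nR) = 515×30.8/(2.52×8.314) = 757 K.
Polytropic n=1.59: T₂ = T₁(V₁/V₂)^(n−1) = 757×(7.09)^0.59 = 2400 K; P₂ = P₁(V₁/V₂)^n = 11600 kPa.
W = (P₁V₁−P₂V₂)/(n−1) = (515×30.8−11600×4.34)/0.59 = -58500 J.
ΔU = nCvΔT = 2.52×27.7×(2400−757) = 115000 J.
Q = ΔU + W = 56600 J.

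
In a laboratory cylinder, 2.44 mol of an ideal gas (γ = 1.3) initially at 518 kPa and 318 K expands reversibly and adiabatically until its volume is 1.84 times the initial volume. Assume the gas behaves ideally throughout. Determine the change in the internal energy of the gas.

-3590 J

V₁ = nRT₁/P₁ = 2.44×8.314×318/518 = 12.5 L.
Adiabatic: TV^(γ−1) = const ⇒ T₂ = 318×(0.543)^0.300 = 265 K; PV^γ = const ⇒ P₂ = 234 kPa.
For an ideal gas ΔU = nCvΔT with Cv = R/(γ−1) = 27.7 J/(mol·K).
ΔU = 2.44×27.7×(265−318) = -3590 J.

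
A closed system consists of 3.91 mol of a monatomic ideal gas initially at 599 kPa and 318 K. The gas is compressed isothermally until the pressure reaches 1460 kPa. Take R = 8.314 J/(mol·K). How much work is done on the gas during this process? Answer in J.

V₁ = nRT₁/P₁ = 3.91×8.314×318/599 = 17.3 L.
Isothermal: T stays 318 K; PV = const ⇒ V₂ = 7.08 L, P₂ = 1460 kPa.
W = nRT ln(V₂/V₁) = 3.91×8.314×318×ln(0.410) = -9210 J.
Work done on the gas = −W_by = 9210 J.

9210 J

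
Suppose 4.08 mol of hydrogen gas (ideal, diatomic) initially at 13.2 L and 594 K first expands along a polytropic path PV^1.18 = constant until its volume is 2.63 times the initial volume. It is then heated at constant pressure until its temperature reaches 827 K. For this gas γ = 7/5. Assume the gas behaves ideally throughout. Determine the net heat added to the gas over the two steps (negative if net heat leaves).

P₁ = nRT₁/V₁ = 4.08×8.314×594/13.2 = 1530 kPa.
Step 1 — Polytropic n=1.18: T₂ = T₁(V₁/V₂)^(n−1) = 594×(0.380)^0.18 = 499 K; P₂ = P₁(V₁/V₂)^n = 488 kPa.
W = (P₁V₁−P₂V₂)/(n−1) = (1530×13.2−488×34.7)/0.18 = 17900 J.
ΔU = nCvΔT = 4.08×20.8×(499−594) = -8050 J.
Q = ΔU + W = 9840 J.
State after step 1: P = 488 kPa, V = 34.7 L, T = 499 K.
Step 2 — Isobaric: P stays 488 kPa; V/T = const ⇒ T₂ = 827 K, V₂ = 57.5 L.
W = PΔV = 488×(57.5−34.7) kPa·L = 11100 J.
ΔU = nCvΔT = 4.08×20.8×(827−499) = 27800 J.
Q = ΔU + W = nCpΔT = 38900 J.
Net over both steps: W = 29000 J, Q = 48800 J, ΔU = 19800 J.

48800 J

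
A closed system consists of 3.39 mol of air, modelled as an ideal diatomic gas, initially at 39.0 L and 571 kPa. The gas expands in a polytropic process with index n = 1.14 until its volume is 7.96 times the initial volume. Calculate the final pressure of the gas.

T₁ = P₁V₁/(nR) = 571×39.0/(3.39×8.314) = 790 K.
Polytropic n=1.14: T₂ = T₁(V₁/V₂)^(n−1) = 790×(0.126)^0.14 = 591 K; P₂ = P₁(V₁/V₂)^n = 53.7 kPa.

53.7 kPa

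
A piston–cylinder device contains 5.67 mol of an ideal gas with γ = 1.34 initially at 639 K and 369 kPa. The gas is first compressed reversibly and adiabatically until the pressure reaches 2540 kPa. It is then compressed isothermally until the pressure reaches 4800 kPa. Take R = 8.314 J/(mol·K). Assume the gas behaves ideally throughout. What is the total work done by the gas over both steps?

V₁ = nRT₁/P₁ = 5.67×8.314×639/369 = 81.6 L.
Step 1 — Adiabatic: T₂/T₁ = (P₂/P₁)^((γ−1)/γ) ⇒ T₂ = 639×(6.88)^0.254 = 1040 K; V₂ = 19.3 L.
ΔU = nCvΔT = 5.67×24.5×(1040−639) = 55900 J.
Q = 0 for an adiabatic process, so W = −ΔU = -55900 J.
State after step 1: P = 2540 kPa, V = 19.3 L, T = 1040 K.
Step 2 — Isothermal: T stays 1040 K; PV = const ⇒ V₂ = 10.2 L, P₂ = 4800 kPa.
ΔU = 0 (ideal gas, T constant).
W = nRT ln(V₂/V₁) = 5.67×8.314×1040×ln(0.529) = -31300 J.
Q = ΔU + W = -31300 J.
Net over both steps: W = -87200 J, Q = -31300 J, ΔU = 55900 J.

-87200 J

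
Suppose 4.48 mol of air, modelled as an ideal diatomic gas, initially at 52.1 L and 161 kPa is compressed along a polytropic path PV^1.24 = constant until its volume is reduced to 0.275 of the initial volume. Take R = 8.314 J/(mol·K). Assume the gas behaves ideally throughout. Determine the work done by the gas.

T₁ = P₁V₁/(nR) = 161×52.1/(4.48×8.314) = 225 K.
Polytropic n=1.24: T₂ = T₁(V₁/V₂)^(n−1) = 225×(3.64)^0.24 = 307 K; P₂ = P₁(V₁/V₂)^n = 798 kPa.
W = (P₁V₁−P₂V₂)/(n−1) = (161×52.1−798×14.3)/0.24 = -12700 J.

-12700 J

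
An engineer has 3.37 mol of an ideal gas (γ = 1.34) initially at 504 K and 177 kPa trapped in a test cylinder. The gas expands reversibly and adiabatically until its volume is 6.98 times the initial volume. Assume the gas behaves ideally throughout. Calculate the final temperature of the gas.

260 K

V₁ = nRT₁/P₁ = 3.37×8.314×504/177 = 79.8 L.
Adiabatic: TV^(γ−1) = const ⇒ T₂ = 504×(0.143)^0.340 = 260 K; PV^γ = const ⇒ P₂ = 13.1 kPa.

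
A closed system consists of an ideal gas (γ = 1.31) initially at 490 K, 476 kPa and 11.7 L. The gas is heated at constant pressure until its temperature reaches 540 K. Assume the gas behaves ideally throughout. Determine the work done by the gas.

568 J

n = P₁V₁/(RT₁) = 476×11.7/(8.314×490) = 1.37 mol.
Isobaric: P stays 476 kPa; V/T = const ⇒ T₂ = 540 K, V₂ = 12.9 L.
W = PΔV = 476×(12.9−11.7) kPa·L = 568 J.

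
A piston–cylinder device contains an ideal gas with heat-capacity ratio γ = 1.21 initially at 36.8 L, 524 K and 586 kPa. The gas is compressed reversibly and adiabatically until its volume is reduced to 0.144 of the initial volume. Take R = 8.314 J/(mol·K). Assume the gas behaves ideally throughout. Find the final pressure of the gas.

6110 kPa

Adiabatic: TV^(γ−1) = const ⇒ T₂ = 524×(6.94)^0.210 = 787 K; PV^γ = const ⇒ P₂ = 6110 kPa.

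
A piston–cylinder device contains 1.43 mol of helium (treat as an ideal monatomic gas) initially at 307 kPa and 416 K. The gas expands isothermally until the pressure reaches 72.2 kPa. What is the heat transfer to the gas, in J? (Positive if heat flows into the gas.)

7160 J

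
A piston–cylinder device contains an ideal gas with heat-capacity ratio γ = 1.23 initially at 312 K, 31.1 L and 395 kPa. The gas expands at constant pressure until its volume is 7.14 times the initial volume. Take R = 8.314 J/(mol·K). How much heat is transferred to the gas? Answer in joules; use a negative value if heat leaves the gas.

403000 J

n = P₁V₁/(RT₁) = 395×31.1/(8.314×312) = 4.74 mol.
Isobaric: P stays 395 kPa; V/T = const ⇒ T₂ = 2230 K, V₂ = 222 L.
W = PΔV = 395×(222−31.1) kPa·L = 75400 J.
ΔU = nCvΔT = 4.74×36.1×(2230−312) = 328000 J.
Q = ΔU + W = nCpΔT = 403000 J.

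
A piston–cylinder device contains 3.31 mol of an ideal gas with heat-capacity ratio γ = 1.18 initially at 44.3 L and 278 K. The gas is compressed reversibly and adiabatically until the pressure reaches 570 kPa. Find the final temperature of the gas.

334 K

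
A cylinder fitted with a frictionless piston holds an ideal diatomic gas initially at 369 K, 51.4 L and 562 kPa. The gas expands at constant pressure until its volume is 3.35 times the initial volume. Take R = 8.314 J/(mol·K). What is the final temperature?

Isobaric: P stays 562 kPa; V/T = const ⇒ T₂ = 1240 K, V₂ = 172 L.

1240 K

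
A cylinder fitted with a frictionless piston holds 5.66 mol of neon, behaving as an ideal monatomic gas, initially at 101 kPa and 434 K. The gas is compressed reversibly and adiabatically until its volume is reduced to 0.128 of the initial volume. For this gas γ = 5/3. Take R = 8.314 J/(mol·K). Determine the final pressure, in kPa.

V₁ = nRT₁/P₁ = 5.66×8.314×434/101 = 202 L.
Adiabatic: TV^(γ−1) = const ⇒ T₂ = 434×(7.81)^0.667 = 1710 K; PV^γ = const ⇒ P₂ = 3110 kPa.

3110 kPa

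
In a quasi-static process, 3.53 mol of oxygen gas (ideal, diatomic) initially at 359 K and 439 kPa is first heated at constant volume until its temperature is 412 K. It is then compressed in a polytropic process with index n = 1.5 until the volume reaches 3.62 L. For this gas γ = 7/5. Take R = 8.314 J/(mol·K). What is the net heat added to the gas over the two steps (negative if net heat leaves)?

13400 J

V₁ = nRT₁/P₁ = 3.53×8.314×359/439 = 24.0 L.
Step 1 — Isochoric: V stays 24.0 L; P/T = const ⇒ T₂ = 412 K, P₂ = 504 kPa.
W = 0 (no volume change).
ΔU = nCvΔT = 3.53×20.8×(412−359) = 3890 J.
Q = ΔU = 3890 J.
State after step 1: P = 504 kPa, V = 24.0 L, T = 412 K.
Step 2 — Polytropic n=1.5: T₂ = T₁(V₁/V₂)^(n−1) = 412×(6.63)^0.50 = 1060 K; P₂ = P₁(V₁/V₂)^n = 8600 kPa.
W = (P₁V₁−P₂V₂)/(n−1) = (504×24.0−8600×3.62)/0.50 = -38100 J.
ΔU = nCvΔT = 3.53×20.8×(1060−412) = 47600 J.
Q = ΔU + W = 9520 J.
Net over both steps: W = -38100 J, Q = 13400 J, ΔU = 51500 J.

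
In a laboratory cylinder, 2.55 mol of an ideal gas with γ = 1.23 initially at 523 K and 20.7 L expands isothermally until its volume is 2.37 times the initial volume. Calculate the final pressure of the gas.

P₁ = nRT₁/V₁ = 2.55×8.314×523/20.7 = 536 kPa.
Isothermal: T stays 523 K; PV = const ⇒ V₂ = 49.1 L, P₂ = 226 kPa.

226 kPa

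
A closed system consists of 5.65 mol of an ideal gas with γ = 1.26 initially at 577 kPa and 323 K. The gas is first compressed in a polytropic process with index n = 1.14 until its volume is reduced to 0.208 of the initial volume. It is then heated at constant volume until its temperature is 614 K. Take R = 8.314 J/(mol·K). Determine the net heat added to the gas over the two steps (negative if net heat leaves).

25900 J

V₁ = nRT₁/P₁ = 5.65×8.314×323/577 = 26.3 L.
Step 1 — Polytropic n=1.14: T₂ = T₁(V₁/V₂)^(n−1) = 323×(4.81)^0.14 = 402 K; P₂ = P₁(V₁/V₂)^n = 3460 kPa.
W = (P₁V₁−P₂V₂)/(n−1) = (577×26.3−3460×5.47)/0.14 = -26600 J.
ΔU = nCvΔT = 5.65×32.0×(402−323) = 14300 J.
Q = ΔU + W = -12300 J.
State after step 1: P = 3460 kPa, V = 5.47 L, T = 402 K.
Step 2 — Isochoric: V stays 5.47 L; P/T = const ⇒ T₂ = 614 K, P₂ = 5270 kPa.
W = 0 (no volume change).
ΔU = nCvΔT = 5.65×32.0×(614−402) = 38200 J.
Q = ΔU = 38200 J.
Net over both steps: W = -26600 J, Q = 25900 J, ΔU = 52600 J.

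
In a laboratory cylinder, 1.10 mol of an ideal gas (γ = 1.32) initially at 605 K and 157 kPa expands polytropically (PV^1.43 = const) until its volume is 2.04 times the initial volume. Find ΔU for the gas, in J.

-4570 J

V₁ = nRT₁/P₁ = 1.10×8.314×605/157 = 35.2 L.
Polytropic n=1.43: T₂ = T₁(V₁/V₂)^(n−1) = 605×(0.490)^0.43 = 445 K; P₂ = P₁(V₁/V₂)^n = 56.6 kPa.
For an ideal gas ΔU = nCvΔT with Cv = R/(γ−1) = 26.0 J/(mol·K).
ΔU = 1.10×26.0×(445−605) = -4570 J.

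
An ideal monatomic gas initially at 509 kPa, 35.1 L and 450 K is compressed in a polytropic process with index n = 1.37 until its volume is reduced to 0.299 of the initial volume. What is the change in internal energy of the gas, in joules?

n = P₁V₁/(RT₁) = 509×35.1/(8.314×450) = 4.78 mol.
Polytropic n=1.37: T₂ = T₁(V₁/V₂)^(n−1) = 450×(3.34)^0.37 = 703 K; P₂ = P₁(V₁/V₂)^n = 2660 kPa.
For an ideal gas ΔU = nCvΔT with Cv = (3/2)R = 12.5 J/(mol·K).
ΔU = 4.78×12.5×(703−450) = 15100 J.

15100 J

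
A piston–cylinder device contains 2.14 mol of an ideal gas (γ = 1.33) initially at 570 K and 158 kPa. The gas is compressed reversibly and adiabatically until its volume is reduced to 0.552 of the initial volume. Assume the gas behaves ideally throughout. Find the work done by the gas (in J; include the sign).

-6660 J

V₁ = nRT₁/P₁ = 2.14×8.314×570/158 = 64.2 L.
Adiabatic: TV^(γ−1) = const ⇒ T₂ = 570×(1.81)^0.330 = 693 K; PV^γ = const ⇒ P₂ = 348 kPa.
ΔU = nCvΔT = 2.14×25.2×(693−570) = 6660 J.
Q = 0 for an adiabatic process, so W = −ΔU = -6660 J.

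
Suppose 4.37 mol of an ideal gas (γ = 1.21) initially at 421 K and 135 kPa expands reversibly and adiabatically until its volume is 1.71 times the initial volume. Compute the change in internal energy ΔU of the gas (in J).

-7760 J

V₁ = nRT₁/P₁ = 4.37×8.314×421/135 = 113 L.
Adiabatic: TV^(γ−1) = const ⇒ T₂ = 421×(0.585)^0.210 = 376 K; PV^γ = const ⇒ P₂ = 70.5 kPa.
For an ideal gas ΔU = nCvΔT with Cv = R/(γ−1) = 39.6 J/(mol·K).
ΔU = 4.37×39.6×(376−421) = -7760 J.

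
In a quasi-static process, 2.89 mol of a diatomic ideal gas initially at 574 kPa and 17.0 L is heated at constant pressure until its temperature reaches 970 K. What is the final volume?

T₁ = P₁V₁/(nR) = 574×17.0/(2.89×8.314) = 406 K.
Isobaric: P stays 574 kPa; V/T = const ⇒ T₂ = 970 K, V₂ = 40.6 L.

40.6 L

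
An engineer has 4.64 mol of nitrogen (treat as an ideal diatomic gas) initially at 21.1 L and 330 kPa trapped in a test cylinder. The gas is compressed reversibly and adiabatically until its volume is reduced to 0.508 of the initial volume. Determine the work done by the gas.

-5420 J

T₁ = P₁V₁/(nR) = 330×21.1/(4.64×8.314) = 180 K.
Adiabatic: TV^(γ−1) = const ⇒ T₂ = 180×(1.97)^0.400 = 237 K; PV^γ = const ⇒ P₂ = 852 kPa.
ΔU = nCvΔT = 4.64×20.8×(237−180) = 5420 J.
Q = 0 for an adiabatic process, so W = −ΔU = -5420 J.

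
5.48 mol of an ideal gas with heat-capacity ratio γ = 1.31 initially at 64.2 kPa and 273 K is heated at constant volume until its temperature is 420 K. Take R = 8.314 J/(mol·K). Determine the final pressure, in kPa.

98.8 kPa

V₁ = nRT₁/P₁ = 5.48×8.314×273/64.2 = 194 L.
Isochoric: V stays 194 L; P/T = const ⇒ T₂ = 420 K, P₂ = 98.8 kPa.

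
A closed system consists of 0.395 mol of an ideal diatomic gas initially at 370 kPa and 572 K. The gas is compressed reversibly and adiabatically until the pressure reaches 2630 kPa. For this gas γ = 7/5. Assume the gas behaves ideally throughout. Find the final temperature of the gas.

1000 K

V₁ = nRT₁/P₁ = 0.395×8.314×572/370 = 5.08 L.
Adiabatic: T₂/T₁ = (P₂/P₁)^((γ−1)/γ) ⇒ T₂ = 572×(7.11)^0.286 = 1000 K; V₂ = 1.25 L.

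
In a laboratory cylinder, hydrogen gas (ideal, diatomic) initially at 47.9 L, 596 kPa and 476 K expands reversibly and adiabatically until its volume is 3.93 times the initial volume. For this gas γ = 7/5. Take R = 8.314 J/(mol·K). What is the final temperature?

275 K

Adiabatic: TV^(γ−1) = const ⇒ T₂ = 476×(0.254)^0.400 = 275 K; PV^γ = const ⇒ P₂ = 87.7 kPa.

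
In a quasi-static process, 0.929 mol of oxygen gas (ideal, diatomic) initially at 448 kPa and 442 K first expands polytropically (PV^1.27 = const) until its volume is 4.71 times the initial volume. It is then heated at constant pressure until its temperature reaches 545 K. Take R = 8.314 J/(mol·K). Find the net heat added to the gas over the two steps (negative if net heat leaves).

8270 J

V₁ = nRT₁/P₁ = 0.929×8.314×442/448 = 7.62 L.
Step 1 — Polytropic n=1.27: T₂ = T₁(V₁/V₂)^(n−1) = 442×(0.212)^0.27 = 291 K; P₂ = P₁(V₁/V₂)^n = 62.6 kPa.
W = (P₁V₁−P₂V₂)/(n−1) = (448×7.62−62.6×35.9)/0.27 = 4320 J.
ΔU = nCvΔT = 0.929×20.8×(291−442) = -2920 J.
Q = ΔU + W = 1410 J.
State after step 1: P = 62.6 kPa, V = 35.9 L, T = 291 K.
Step 2 — Isobaric: P stays 62.6 kPa; V/T = const ⇒ T₂ = 545 K, V₂ = 67.2 L.
W = PΔV = 62.6×(67.2−35.9) kPa·L = 1960 J.
ΔU = nCvΔT = 0.929×20.8×(545−291) = 4910 J.
Q = ΔU + W = nCpΔT = 6870 J.
Net over both steps: W = 6290 J, Q = 8270 J, ΔU = 1990 J.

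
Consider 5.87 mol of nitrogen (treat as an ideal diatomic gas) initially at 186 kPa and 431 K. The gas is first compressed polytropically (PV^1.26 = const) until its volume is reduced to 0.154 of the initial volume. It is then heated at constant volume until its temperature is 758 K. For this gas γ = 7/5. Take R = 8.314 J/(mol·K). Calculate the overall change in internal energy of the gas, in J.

39900 J

V₁ = nRT₁/P₁ = 5.87×8.314×431/186 = 113 L.
Step 1 — Polytropic n=1.26: T₂ = T₁(V₁/V₂)^(n−1) = 431×(6.49)^0.26 = 701 K; P₂ = P₁(V₁/V₂)^n = 1960 kPa.
W = (P₁V₁−P₂V₂)/(n−1) = (186×113−1960×17.4)/0.26 = -50700 J.
ΔU = nCvΔT = 5.87×20.8×(701−431) = 32900 J.
Q = ΔU + W = -17700 J.
State after step 1: P = 1960 kPa, V = 17.4 L, T = 701 K.
Step 2 — Isochoric: V stays 17.4 L; P/T = const ⇒ T₂ = 758 K, P₂ = 2120 kPa.
W = 0 (no volume change).
ΔU = nCvΔT = 5.87×20.8×(758−701) = 6950 J.
Q = ΔU = 6950 J.
Net over both steps: W = -50700 J, Q = -10800 J, ΔU = 39900 J.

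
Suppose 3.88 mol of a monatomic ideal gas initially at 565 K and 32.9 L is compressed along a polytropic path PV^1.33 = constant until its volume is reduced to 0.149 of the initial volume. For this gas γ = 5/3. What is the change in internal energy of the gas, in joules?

23900 J

P₁ = nRT₁/V₁ = 3.88×8.314×565/32.9 = 554 kPa.
Polytropic n=1.33: T₂ = T₁(V₁/V₂)^(n−1) = 565×(6.71)^0.33 = 1060 K; P₂ = P₁(V₁/V₂)^n = 6970 kPa.
For an ideal gas ΔU = nCvΔT with Cv = (3/2)R = 12.5 J/(mol·K).
ΔU = 3.88×12.5×(1060−565) = 23900 J.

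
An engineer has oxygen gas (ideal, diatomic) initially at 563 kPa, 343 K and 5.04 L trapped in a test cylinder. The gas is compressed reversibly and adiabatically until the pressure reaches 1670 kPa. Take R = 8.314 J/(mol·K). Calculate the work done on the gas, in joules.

n = P₁V₁/(RT₁) = 563×5.04/(8.314×343) = 0.995 mol.
Adiabatic: T₂/T₁ = (P₂/P₁)^((γ−1)/γ) ⇒ T₂ = 343×(2.97)^0.286 = 468 K; V₂ = 2.32 L.
ΔU = nCvΔT = 0.995×20.8×(468−343) = 2580 J.
Q = 0 for an adiabatic process, so W = −ΔU = -2580 J.
Work done on the gas = −W_by = 2580 J.

2580 J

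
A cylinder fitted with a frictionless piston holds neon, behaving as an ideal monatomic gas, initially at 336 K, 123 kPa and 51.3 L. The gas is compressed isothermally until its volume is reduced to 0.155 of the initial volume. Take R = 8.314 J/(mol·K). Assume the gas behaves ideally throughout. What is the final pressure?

794 kPa

Isothermal: T stays 336 K; PV = const ⇒ V₂ = 7.95 L, P₂ = 794 kPa.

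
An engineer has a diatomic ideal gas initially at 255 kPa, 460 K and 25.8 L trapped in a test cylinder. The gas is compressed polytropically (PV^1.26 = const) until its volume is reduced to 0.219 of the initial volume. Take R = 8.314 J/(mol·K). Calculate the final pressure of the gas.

Polytropic n=1.26: T₂ = T₁(V₁/V₂)^(n−1) = 460×(4.57)^0.26 = 683 K; P₂ = P₁(V₁/V₂)^n = 1730 kPa.

1730 kPa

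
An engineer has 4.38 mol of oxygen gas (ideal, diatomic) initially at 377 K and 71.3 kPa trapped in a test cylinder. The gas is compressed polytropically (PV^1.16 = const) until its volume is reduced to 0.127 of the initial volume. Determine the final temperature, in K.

524 K

V₁ = nRT₁/P₁ = 4.38×8.314×377/71.3 = 193 L.
Polytropic n=1.16: T₂ = T₁(V₁/V₂)^(n−1) = 377×(7.87)^0.16 = 524 K; P₂ = P₁(V₁/V₂)^n = 781 kPa.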